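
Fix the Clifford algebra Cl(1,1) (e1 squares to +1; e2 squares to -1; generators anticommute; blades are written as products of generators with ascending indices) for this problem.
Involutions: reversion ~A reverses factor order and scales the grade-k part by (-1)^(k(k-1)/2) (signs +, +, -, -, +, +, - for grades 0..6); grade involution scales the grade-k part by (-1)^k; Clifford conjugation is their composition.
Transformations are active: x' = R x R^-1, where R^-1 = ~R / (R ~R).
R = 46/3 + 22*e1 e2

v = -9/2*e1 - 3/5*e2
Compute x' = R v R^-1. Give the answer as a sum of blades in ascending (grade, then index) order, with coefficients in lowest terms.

~R = 46/3 - 22*e1 e2, and R ~R = -2240/9, so R^-1 = ~R / (-2240/9).
R v = -279/5*e1 + 449/5*e2
Answer: 31851/2800*e1 - 29301/2800*e2


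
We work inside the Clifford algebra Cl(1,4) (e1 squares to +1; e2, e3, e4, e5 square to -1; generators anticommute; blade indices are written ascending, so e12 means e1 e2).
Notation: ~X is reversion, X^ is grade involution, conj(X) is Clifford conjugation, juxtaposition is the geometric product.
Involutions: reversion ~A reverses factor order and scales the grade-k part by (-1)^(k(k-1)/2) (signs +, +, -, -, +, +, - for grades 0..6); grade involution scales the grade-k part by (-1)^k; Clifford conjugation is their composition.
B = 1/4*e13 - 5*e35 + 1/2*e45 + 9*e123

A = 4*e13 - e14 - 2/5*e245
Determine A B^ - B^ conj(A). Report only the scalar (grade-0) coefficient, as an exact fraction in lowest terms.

first term: 1 + 181/5*e2 + 41/2*e15 - 1/4*e34 - 11*e234 + 3/5*e1345 + 1/10*e12345
second term: -1 - 179/5*e2 + 41/2*e15 - 1/4*e34 - 7*e234 + 33/5*e1345 + 1/10*e12345
Answer: 2


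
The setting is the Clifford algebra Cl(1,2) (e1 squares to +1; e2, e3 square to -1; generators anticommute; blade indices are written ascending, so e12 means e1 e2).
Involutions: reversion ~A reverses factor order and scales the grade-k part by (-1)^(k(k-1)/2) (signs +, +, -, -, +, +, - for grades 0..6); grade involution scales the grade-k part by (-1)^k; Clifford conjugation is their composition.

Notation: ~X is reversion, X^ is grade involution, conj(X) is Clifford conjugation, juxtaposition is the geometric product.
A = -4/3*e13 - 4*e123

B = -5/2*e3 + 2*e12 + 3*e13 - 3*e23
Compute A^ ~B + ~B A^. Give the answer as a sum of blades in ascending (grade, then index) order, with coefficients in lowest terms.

first term: 4 - 46/3*e1 + 12*e2 - 8*e3 + 6*e12 + 8/3*e23
second term: 4 - 26/3*e1 + 12*e2 - 8*e3 + 14*e12 - 8/3*e23
Answer: 8 - 24*e1 + 24*e2 - 16*e3 + 20*e12


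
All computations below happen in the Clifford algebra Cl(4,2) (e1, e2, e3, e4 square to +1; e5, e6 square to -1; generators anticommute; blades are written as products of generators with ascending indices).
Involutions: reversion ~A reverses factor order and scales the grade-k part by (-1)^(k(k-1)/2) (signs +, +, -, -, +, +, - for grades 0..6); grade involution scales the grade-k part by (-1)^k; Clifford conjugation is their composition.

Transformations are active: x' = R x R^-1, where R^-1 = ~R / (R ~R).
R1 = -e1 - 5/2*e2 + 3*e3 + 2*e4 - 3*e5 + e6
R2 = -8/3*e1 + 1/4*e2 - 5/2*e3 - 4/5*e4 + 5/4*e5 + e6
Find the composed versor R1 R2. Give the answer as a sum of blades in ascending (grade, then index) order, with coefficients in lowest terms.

Distribute over the terms of R1 (each basis-blade product reordered to ascending indices, repeated generators contracted through their squares):
(-e1) R2 = 8/3 - 1/4*e1 e2 + 5/2*e1 e3 + 4/5*e1 e4 - 5/4*e1 e5 - e1 e6
(-5/2*e2) R2 = -5/8 - 20/3*e1 e2 + 25/4*e2 e3 + 2*e2 e4 - 25/8*e2 e5 - 5/2*e2 e6
(3*e3) R2 = -15/2 + 8*e1 e3 - 3/4*e2 e3 - 12/5*e3 e4 + 15/4*e3 e5 + 3*e3 e6
(2*e4) R2 = -8/5 + 16/3*e1 e4 - 1/2*e2 e4 + 5*e3 e4 + 5/2*e4 e5 + 2*e4 e6
(-3*e5) R2 = 15/4 - 8*e1 e5 + 3/4*e2 e5 - 15/2*e3 e5 - 12/5*e4 e5 - 3*e5 e6
(e6) R2 = -1 + 8/3*e1 e6 - 1/4*e2 e6 + 5/2*e3 e6 + 4/5*e4 e6 - 5/4*e5 e6
Summing the partial products and collecting blades:
Answer: -517/120 - 83/12*e1 e2 + 21/2*e1 e3 + 92/15*e1 e4 - 37/4*e1 e5 + 5/3*e1 e6 + 11/2*e2 e3 + 3/2*e2 e4 - 19/8*e2 e5 - 11/4*e2 e6 + 13/5*e3 e4 - 15/4*e3 e5 + 11/2*e3 e6 + 1/10*e4 e5 + 14/5*e4 e6 - 17/4*e5 e6


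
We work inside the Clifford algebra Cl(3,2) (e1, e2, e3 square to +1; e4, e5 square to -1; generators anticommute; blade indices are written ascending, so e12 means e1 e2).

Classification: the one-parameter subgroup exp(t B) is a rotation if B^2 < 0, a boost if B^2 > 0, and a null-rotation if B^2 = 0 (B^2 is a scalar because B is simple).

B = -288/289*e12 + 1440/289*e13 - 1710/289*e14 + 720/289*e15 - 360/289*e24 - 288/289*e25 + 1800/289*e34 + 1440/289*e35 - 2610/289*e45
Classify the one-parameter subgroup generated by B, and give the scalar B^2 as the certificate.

B^2 term by term: the squares give (-288/289)^2*(e12)^2 + (1440/289)^2*(e13)^2 + (-1710/289)^2*(e14)^2 + (720/289)^2*(e15)^2 + (-360/289)^2*(e24)^2 + (-288/289)^2*(e25)^2 + (1800/289)^2*(e34)^2 + (1440/289)^2*(e35)^2 + (-2610/289)^2*(e45)^2 = 82944/83521*(-1) + 2073600/83521*(-1) + 2924100/83521*(+1) + 518400/83521*(+1) + 129600/83521*(+1) + 82944/83521*(+1) + 3240000/83521*(+1) + 2073600/83521*(+1) + 6812100/83521*(-1) = 0 (each basis 2-blade squares to minus the product of its generators' squares); cross terms between blades sharing an index anticommute and cancel; the commuting (index-disjoint) pairs give grade-4 terms 2*c*c'*(blade product), which cancel blade by blade — e1234: -1036800/83521 + 1036800/83521 = 0; e1235: -829440/83521 + 829440/83521 = 0; e1245: 1503360/83521 - 984960/83521 - 518400/83521 = 0; e1345: -7516800/83521 + 4924800/83521 + 2592000/83521 = 0; e2345: 1036800/83521 - 1036800/83521 = 0 — confirming B is simple. So B^2 = 0.
Answer: null-rotation, certificate B^2 = 0. B^2 = 0 is basis-independent, so its sign is the whole story.


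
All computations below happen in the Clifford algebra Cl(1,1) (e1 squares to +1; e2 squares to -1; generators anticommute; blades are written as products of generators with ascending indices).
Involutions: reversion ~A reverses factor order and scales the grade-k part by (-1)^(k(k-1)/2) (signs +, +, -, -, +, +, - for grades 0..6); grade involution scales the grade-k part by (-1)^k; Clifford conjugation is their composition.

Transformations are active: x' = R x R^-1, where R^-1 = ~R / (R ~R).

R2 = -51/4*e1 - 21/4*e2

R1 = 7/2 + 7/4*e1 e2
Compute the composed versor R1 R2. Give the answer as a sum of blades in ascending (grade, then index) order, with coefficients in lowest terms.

Distribute over the terms of R1 (each basis-blade product reordered to ascending indices, repeated generators contracted through their squares):
(7/2) R2 = -357/8*e1 - 147/8*e2
(7/4*e1 e2) R2 = 147/16*e1 + 357/16*e2
Summing the partial products and collecting blades:
Answer: -567/16*e1 + 63/16*e2


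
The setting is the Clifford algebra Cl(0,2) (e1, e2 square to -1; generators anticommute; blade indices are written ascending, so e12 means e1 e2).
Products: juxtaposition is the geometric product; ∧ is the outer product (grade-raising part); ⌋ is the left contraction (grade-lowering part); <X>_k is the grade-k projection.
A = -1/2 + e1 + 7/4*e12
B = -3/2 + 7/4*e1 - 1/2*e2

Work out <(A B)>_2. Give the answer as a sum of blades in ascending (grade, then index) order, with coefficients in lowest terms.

step 1: -1 - 3/2*e1 + 53/16*e2 - 25/8*e12
step 2: -25/8*e12
Answer: -25/8*e12


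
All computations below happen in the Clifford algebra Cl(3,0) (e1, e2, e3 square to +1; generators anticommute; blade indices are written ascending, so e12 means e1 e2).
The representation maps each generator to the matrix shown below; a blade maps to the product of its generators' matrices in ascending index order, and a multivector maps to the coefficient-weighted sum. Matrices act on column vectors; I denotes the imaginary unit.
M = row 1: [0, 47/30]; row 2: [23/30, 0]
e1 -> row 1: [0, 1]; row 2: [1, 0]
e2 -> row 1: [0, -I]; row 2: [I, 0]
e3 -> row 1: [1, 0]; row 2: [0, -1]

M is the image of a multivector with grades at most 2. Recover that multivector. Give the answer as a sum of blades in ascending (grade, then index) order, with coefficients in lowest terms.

Method: 1, rho(e1), rho(e2), rho(e3) form a trace-orthogonal basis of the 2x2 complex matrices (tr(X Y) = 2 if X = Y, else 0), so M = m0*1 + m1*rho(e1) + m2*rho(e2) + m3*rho(e3) with m0 = tr(M)/2 = 0, m1 = tr(M rho(e1))/2 = 7/6, m2 = tr(M rho(e2))/2 = 2*I/5, m3 = tr(M rho(e3))/2 = 0.
Multiplying table entries, the bivector images are rho(e12) = I*rho(e3), rho(e13) = -I*rho(e2), rho(e23) = I*rho(e1); with real blade coefficients the real parts of m0..m3 are the coefficients of 1, e1, e2, e3 and the imaginary parts give the bivectors (e23: Im m1, e13: -Im m2, e12: Im m3).
Answer: 7/6*e1 - 2/5*e13


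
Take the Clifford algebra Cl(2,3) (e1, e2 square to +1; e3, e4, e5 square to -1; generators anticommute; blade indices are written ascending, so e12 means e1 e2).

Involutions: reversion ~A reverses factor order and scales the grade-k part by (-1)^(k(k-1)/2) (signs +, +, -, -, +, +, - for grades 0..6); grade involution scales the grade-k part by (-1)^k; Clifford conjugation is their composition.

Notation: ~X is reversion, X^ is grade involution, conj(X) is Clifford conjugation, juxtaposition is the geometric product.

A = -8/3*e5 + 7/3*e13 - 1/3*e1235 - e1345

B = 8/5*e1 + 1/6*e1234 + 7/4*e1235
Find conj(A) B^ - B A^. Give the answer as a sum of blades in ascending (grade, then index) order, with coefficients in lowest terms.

first term: -7/12 - 56/15*e3 + 64/15*e15 - 49/36*e24 + 17/4*e25 - 1/18*e45 + 14/3*e123 - 8/15*e235 - 8/5*e345 + 4/9*e12345
second term: -7/12 + 56/15*e3 + 64/15*e15 + 49/36*e24 - 17/4*e25 + 1/18*e45 - 14/3*e123 - 8/15*e235 - 8/5*e345 + 4/9*e12345
Answer: -112/15*e3 - 49/18*e24 + 17/2*e25 - 1/9*e45 + 28/3*e123


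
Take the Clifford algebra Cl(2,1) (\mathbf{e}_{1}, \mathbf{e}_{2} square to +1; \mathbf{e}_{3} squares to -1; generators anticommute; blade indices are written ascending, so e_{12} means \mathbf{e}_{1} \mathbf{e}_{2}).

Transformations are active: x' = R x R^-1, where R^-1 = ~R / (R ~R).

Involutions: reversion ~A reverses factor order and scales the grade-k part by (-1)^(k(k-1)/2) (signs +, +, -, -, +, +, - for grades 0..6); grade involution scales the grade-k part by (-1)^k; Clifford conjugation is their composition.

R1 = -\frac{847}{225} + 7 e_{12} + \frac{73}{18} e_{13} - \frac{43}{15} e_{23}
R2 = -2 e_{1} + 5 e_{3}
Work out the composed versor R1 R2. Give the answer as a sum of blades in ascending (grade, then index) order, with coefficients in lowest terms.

Distribute over the terms of R2 (each basis-blade product reordered to ascending indices, repeated generators contracted through their squares):
R1 (-2 e_{1}) = \frac{1694}{225} e_{1} + 14 e_{2} + \frac{73}{9} e_{3} + \frac{86}{15} e_{123}
R1 (5 e_{3}) = -\frac{365}{18} e_{1} + \frac{43}{3} e_{2} - \frac{847}{45} e_{3} + 35 e_{123}
Summing the partial products and collecting blades:
Answer: -\frac{5737}{450} e_{1} + \frac{85}{3} e_{2} - \frac{482}{45} e_{3} + \frac{611}{15} e_{123}


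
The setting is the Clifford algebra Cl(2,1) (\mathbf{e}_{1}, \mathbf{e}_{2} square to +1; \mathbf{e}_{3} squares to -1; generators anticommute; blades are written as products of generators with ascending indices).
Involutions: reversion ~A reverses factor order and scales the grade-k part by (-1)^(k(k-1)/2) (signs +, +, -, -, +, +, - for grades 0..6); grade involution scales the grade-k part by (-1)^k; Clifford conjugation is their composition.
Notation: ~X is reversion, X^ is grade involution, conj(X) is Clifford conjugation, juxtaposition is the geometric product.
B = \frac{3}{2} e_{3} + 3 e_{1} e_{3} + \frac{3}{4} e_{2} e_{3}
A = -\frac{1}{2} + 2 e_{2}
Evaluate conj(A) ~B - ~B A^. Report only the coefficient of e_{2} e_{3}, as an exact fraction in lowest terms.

first term: \frac{3}{4} e_{3} + \frac{3}{2} e_{1} e_{3} - \frac{21}{8} e_{2} e_{3} - 6 e_{1} e_{2} e_{3}
second term: -\frac{9}{4} e_{3} + \frac{3}{2} e_{1} e_{3} + \frac{27}{8} e_{2} e_{3} - 6 e_{1} e_{2} e_{3}
Answer: -6


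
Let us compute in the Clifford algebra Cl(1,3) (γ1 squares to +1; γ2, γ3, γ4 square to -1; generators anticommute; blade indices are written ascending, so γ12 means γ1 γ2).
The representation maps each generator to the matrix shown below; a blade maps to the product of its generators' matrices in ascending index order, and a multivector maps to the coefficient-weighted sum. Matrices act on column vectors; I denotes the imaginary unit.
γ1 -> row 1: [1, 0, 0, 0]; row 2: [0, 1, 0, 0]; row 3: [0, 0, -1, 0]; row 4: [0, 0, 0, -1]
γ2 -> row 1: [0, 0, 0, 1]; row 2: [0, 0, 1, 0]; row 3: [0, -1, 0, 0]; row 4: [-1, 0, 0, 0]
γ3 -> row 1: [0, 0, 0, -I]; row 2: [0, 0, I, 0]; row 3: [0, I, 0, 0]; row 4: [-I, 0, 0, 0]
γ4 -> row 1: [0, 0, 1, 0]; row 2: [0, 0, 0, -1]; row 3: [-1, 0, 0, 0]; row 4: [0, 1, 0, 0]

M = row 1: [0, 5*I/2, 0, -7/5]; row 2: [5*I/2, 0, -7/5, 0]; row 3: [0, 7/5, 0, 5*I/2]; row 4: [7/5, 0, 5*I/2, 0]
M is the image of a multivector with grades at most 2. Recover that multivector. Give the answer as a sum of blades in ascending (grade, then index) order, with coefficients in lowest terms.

Method: the blade images are trace-orthogonal — tr(rho(e_A) rho(e_B)^-1) = 4 if A = B and 0 otherwise — and rho(e_A)^-1 = (e_A)^2 * rho(e_A) with (e_A)^2 = +1 or -1, so the coefficient of e_A in the preimage is (e_A)^2 * tr(M rho(e_A))/4.
Nonzero projections over blades of grade <= 2: γ2: (γ2)^2 = -1, tr(M rho(γ2)) = 28/5, coefficient -7/5; γ34: (γ34)^2 = -1, tr(M rho(γ34)) = 10, coefficient -5/2. Every other blade of grade <= 2 projects to 0.
Answer: -7/5*γ2 - 5/2*γ34


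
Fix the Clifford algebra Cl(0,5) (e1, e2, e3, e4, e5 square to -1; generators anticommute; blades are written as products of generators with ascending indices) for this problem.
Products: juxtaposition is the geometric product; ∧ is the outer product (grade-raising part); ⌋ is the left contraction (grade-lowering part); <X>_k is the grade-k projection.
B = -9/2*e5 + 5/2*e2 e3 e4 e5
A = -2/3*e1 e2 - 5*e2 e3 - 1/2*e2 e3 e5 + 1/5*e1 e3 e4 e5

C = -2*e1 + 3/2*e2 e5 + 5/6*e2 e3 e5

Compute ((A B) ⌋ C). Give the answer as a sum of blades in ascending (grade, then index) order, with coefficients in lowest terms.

step 1: 5/4*e4 - 1/2*e1 e2 - 9/4*e2 e3 + 25/2*e4 e5 + 3*e1 e2 e5 + 9/10*e1 e3 e4 + 45/2*e2 e3 e5 + 5/3*e1 e3 e4 e5
step 2: 75/4 + 15/8*e5
Answer: 75/4 + 15/8*e5


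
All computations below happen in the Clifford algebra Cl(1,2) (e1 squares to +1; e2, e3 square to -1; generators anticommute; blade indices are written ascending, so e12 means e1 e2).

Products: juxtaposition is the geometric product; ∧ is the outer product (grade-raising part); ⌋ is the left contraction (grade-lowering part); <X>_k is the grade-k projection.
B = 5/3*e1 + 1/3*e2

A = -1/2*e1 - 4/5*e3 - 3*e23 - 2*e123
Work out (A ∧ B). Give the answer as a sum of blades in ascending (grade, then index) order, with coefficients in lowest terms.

step 1: -1/6*e12 + 4/3*e13 + 4/15*e23 - 5*e123
Answer: -1/6*e12 + 4/3*e13 + 4/15*e23 - 5*e123


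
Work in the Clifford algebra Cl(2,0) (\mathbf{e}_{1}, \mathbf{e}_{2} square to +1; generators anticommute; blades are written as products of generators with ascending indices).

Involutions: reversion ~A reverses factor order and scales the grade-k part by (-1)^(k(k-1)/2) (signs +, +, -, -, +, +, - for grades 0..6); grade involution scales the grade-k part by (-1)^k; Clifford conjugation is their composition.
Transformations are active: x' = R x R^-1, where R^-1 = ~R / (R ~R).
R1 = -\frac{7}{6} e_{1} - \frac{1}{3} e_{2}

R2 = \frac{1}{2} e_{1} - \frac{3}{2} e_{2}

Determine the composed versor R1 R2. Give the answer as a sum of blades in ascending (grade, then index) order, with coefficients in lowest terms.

Distribute over the terms of R1 (each basis-blade product reordered to ascending indices, repeated generators contracted through their squares):
(-\frac{7}{6} e_{1}) R2 = -\frac{7}{12} + \frac{7}{4} e_{1} e_{2}
(-\frac{1}{3} e_{2}) R2 = \frac{1}{2} + \frac{1}{6} e_{1} e_{2}
Summing the partial products and collecting blades:
Answer: -\frac{1}{12} + \frac{23}{12} e_{1} e_{2}


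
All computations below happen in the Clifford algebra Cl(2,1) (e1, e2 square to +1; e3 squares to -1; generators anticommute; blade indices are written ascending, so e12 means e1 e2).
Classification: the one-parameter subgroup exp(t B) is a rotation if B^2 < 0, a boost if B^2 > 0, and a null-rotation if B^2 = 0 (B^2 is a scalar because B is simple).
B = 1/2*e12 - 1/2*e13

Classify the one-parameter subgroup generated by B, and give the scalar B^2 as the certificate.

B^2 term by term: the squares give (1/2)^2*(e12)^2 + (-1/2)^2*(e13)^2 = 1/4*(-1) + 1/4*(+1) = 0 (each basis 2-blade squares to minus the product of its generators' squares); cross terms between blades sharing an index anticommute and cancel. So B^2 = 0.
Answer: null-rotation, certificate B^2 = 0. Why this suffices: the scalar 0 survives any versor conjugation, so its sign alone determines the class however B is presented.


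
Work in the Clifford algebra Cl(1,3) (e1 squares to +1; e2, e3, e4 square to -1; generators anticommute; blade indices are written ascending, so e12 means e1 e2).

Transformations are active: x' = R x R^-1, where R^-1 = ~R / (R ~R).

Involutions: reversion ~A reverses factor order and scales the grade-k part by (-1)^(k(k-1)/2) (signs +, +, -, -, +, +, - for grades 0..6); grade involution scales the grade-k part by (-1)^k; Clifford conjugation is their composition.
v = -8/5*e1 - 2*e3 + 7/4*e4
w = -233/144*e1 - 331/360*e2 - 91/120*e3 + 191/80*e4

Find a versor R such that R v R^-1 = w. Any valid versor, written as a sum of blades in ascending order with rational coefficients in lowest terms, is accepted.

Key observation: q(v) = q(w) = -1801/400 (sandwiches preserve the norm), so R = v + w = -2317/720*e1 - 331/360*e2 - 331/120*e3 + 331/80*e4 works whenever it is invertible — the component of v along it is kept and (v - w)/2 reverses, sending v to w.
Answer: -2317/720*e1 - 331/360*e2 - 331/120*e3 + 331/80*e4


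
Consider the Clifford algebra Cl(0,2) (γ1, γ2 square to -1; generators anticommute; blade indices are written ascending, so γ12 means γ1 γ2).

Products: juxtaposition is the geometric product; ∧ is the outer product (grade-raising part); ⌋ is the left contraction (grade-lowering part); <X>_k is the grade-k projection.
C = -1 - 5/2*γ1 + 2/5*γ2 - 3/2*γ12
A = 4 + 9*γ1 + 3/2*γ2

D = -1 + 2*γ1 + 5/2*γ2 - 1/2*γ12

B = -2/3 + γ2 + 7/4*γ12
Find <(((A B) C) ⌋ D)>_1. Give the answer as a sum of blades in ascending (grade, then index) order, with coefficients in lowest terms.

step 1: -25/6 - 27/8*γ1 - 51/4*γ2 + 16*γ12
step 2: 5959/240 + 1591/60*γ1 - 1631/48*γ2 - 1719/40*γ12
step 3: -6913/480 + 31991/480*γ1 + 12053/160*γ2 - 5959/480*γ12
step 4: 31991/480*γ1 + 12053/160*γ2
Answer: 31991/480*γ1 + 12053/160*γ2


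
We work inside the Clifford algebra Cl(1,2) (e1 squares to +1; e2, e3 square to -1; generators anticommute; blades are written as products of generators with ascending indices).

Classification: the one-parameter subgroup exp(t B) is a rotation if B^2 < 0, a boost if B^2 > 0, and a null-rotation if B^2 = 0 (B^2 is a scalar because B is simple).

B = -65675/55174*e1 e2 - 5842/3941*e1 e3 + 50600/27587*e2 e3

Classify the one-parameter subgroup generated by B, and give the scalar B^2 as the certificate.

B^2 term by term: the squares give (-65675/55174)^2*(e1 e2)^2 + (-5842/3941)^2*(e1 e3)^2 + (50600/27587)^2*(e2 e3)^2 = 4313205625/3044170276*(+1) + 34128964/15531481*(+1) + 2560360000/761042569*(-1) = 1/4 (each basis 2-blade squares to minus the product of its generators' squares); cross terms between blades sharing an index anticommute and cancel. So B^2 = 1/4.
Answer: boost, certificate B^2 = 1/4. Certificate logic: 1/4 is a conjugation-invariant scalar, so its sign fixes rotation versus boost versus null-rotation outright.


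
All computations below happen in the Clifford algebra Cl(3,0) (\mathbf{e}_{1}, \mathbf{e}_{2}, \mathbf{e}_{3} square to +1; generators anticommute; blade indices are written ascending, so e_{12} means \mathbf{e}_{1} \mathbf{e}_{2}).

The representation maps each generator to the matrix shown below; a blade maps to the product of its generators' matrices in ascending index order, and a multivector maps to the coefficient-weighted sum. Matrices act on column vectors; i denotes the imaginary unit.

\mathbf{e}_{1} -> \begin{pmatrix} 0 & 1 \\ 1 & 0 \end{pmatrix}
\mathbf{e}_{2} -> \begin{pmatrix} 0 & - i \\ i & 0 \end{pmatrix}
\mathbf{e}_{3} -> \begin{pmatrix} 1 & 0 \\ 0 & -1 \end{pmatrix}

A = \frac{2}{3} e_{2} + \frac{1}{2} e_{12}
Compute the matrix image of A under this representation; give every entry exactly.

Bivector images (products of the table entries): rho(e_{12}) = rho(\mathbf{e}_{1})rho(\mathbf{e}_{2}) = \begin{pmatrix} i & 0 \\ 0 & - i \end{pmatrix}.
M = (\frac{2}{3})*rho(e_{2}) + (\frac{1}{2})*rho(e_{12}), summed entrywise:
Answer: \begin{pmatrix} \frac{i}{2} & - \frac{2 i}{3} \\ \frac{2 i}{3} & - \frac{i}{2} \end{pmatrix}


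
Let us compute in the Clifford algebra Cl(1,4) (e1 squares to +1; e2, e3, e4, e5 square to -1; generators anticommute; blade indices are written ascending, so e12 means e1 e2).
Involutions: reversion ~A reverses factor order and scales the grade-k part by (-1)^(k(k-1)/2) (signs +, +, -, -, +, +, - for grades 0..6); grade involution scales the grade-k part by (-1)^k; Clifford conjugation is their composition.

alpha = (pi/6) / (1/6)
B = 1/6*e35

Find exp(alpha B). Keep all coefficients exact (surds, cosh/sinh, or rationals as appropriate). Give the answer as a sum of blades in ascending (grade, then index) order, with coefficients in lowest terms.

B^2 = (1/6)^2*(e35)^2 = 1/36*(-1) = -1/36 (a basis 2-blade squares to minus the product of its generators' squares).
B^2 = -1/36 — since the square is negative, the closed form is circular: l = 1/6, alpha*l = pi/6, so exp(alpha B) = cos(pi/6) + (sin(pi/6)/(1/6))*B = sqrt(3)/2 + (3)*B.
Answer: sqrt(3)/2 + 1/2*e35


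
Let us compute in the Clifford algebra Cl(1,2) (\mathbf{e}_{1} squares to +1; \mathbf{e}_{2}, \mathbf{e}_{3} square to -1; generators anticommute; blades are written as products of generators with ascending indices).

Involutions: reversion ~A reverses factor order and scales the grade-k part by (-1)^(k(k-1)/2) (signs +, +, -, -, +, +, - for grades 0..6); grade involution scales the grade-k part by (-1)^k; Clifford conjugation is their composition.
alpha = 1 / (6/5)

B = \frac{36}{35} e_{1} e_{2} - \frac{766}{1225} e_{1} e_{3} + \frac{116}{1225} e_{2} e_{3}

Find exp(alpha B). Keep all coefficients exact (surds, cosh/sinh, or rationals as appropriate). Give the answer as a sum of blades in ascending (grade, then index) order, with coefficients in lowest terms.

B^2 term by term: the squares give (\frac{36}{35})^2*(e_{1} e_{2})^2 + (-\frac{766}{1225})^2*(e_{1} e_{3})^2 + (\frac{116}{1225})^2*(e_{2} e_{3})^2 = \frac{1296}{1225}*(+1) + \frac{586756}{1500625}*(+1) + \frac{13456}{1500625}*(-1) = \frac{36}{25} (each basis 2-blade squares to minus the product of its generators' squares); cross terms between blades sharing an index anticommute and cancel. So B^2 = \frac{36}{25}.
B^2 = \frac{36}{25} — the positive square puts this in the hyperbolic regime; l = \frac{6}{5}, alpha*l = 1, so exp(alpha B) = cosh(1) + (sinh(1)/(\frac{6}{5}))*B = \cosh{\left(1 \right)} + (\frac{5 \sinh{\left(1 \right)}}{6})*B.
Answer: \cosh{\left(1 \right)} + \frac{6 \sinh{\left(1 \right)}}{7} e_{1} e_{2} - \frac{383 \sinh{\left(1 \right)}}{735} e_{1} e_{3} + \frac{58 \sinh{\left(1 \right)}}{735} e_{2} e_{3}


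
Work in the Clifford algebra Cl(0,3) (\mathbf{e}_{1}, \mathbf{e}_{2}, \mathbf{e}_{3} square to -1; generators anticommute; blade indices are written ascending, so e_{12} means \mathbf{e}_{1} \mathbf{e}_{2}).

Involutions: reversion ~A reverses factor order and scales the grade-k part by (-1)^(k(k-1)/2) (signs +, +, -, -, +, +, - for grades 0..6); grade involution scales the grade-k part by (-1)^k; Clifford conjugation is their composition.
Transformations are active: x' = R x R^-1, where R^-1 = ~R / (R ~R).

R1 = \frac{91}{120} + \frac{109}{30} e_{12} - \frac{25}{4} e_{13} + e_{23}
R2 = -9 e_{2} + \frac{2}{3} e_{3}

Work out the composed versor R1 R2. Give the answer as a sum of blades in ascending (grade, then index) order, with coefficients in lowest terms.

Distribute over the terms of R2 (each basis-blade product reordered to ascending indices, repeated generators contracted through their squares):
R1 (-9 e_{2}) = \frac{327}{10} e_{1} - \frac{273}{40} e_{2} - 9 e_{3} - \frac{225}{4} e_{123}
R1 (\frac{2}{3} e_{3}) = \frac{25}{6} e_{1} - \frac{2}{3} e_{2} + \frac{91}{180} e_{3} + \frac{109}{45} e_{123}
Summing the partial products and collecting blades:
Answer: \frac{553}{15} e_{1} - \frac{899}{120} e_{2} - \frac{1529}{180} e_{3} - \frac{9689}{180} e_{123}


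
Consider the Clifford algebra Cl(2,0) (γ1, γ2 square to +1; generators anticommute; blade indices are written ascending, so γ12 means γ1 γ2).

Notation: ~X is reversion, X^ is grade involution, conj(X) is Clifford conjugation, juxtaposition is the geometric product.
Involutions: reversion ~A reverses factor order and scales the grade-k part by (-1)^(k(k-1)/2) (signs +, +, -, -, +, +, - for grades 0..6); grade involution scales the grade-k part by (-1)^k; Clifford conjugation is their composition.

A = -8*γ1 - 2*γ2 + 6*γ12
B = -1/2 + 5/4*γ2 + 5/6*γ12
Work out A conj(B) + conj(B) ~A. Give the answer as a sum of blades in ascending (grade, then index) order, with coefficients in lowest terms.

first term: 15/2 - 31/6*γ1 + 23/3*γ2 + 7*γ12
second term: -5/2 - 11/6*γ1 - 17/3*γ2 - 7*γ12
Answer: 5 - 7*γ1 + 2*γ2


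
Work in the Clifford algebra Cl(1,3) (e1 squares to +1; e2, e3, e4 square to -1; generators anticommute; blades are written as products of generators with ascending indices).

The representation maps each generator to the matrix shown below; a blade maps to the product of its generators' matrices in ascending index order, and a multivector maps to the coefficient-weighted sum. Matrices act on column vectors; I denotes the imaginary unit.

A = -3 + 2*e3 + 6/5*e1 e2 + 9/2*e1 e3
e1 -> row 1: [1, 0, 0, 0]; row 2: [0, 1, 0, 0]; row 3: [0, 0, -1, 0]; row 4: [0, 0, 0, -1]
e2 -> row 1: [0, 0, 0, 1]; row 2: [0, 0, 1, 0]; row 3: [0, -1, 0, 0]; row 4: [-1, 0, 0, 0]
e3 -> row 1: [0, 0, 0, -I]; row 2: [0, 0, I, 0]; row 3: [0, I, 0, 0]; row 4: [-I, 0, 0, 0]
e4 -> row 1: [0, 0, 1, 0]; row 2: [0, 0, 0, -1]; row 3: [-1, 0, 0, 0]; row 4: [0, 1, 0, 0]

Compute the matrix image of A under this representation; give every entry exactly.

Bivector images (products of the table entries): rho(e1 e2) = rho(e1)rho(e2) = row 1: [0, 0, 0, 1]; row 2: [0, 0, 1, 0]; row 3: [0, 1, 0, 0]; row 4: [1, 0, 0, 0]; rho(e1 e3) = rho(e1)rho(e3) = row 1: [0, 0, 0, -I]; row 2: [0, 0, I, 0]; row 3: [0, -I, 0, 0]; row 4: [I, 0, 0, 0].
M = (-3)*1 + (2)*rho(e3) + (6/5)*rho(e1 e2) + (9/2)*rho(e1 e3), summed entrywise (1 is the identity matrix):
Answer: row 1: [-3, 0, 0, 6/5 - 13*I/2]; row 2: [0, -3, 6/5 + 13*I/2, 0]; row 3: [0, 6/5 - 5*I/2, -3, 0]; row 4: [6/5 + 5*I/2, 0, 0, -3]


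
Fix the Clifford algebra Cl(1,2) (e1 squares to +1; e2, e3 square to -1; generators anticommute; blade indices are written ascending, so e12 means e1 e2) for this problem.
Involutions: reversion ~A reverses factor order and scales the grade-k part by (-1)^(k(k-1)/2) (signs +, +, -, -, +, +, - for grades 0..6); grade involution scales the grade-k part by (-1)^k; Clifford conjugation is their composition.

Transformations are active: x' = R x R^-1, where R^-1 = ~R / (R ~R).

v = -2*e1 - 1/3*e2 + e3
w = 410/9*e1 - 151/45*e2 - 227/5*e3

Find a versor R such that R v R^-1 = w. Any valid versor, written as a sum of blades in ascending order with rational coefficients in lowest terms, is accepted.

Since q(v) = q(w) = 26/9, the sum R = v + w = 392/9*e1 - 166/45*e2 - 222/5*e3 does the job whenever invertible.
Answer: 392/9*e1 - 166/45*e2 - 222/5*e3


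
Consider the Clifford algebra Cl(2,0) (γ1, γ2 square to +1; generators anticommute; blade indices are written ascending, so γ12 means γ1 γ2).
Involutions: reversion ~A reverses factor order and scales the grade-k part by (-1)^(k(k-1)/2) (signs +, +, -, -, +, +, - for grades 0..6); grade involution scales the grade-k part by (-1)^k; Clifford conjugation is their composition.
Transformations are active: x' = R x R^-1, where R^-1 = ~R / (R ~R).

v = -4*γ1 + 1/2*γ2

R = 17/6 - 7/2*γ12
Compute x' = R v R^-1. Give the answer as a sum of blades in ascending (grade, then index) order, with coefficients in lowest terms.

~R = 17/6 + 7/2*γ12, and R ~R = 365/18, so R^-1 = ~R / (365/18).
R v = -157/12*γ1 - 151/12*γ2
Answer: 251/730*γ1 - 1466/365*γ2


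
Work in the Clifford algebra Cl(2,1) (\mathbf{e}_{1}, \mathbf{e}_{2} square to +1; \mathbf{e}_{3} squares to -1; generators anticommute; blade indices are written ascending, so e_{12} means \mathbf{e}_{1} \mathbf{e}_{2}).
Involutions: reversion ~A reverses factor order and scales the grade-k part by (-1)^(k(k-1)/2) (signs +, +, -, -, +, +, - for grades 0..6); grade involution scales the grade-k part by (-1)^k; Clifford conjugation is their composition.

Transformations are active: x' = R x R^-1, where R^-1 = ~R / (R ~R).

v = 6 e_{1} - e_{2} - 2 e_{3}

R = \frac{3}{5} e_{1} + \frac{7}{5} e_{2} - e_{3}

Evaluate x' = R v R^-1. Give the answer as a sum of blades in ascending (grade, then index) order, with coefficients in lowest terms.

~R = \frac{3}{5} e_{1} + \frac{7}{5} e_{2} - e_{3}, and R ~R = \frac{33}{25}, so R^-1 = ~R / (\frac{33}{25}).
R v = \frac{1}{5} - 9 e_{12} + \frac{24}{5} e_{13} - \frac{19}{5} e_{23}
Answer: -\frac{64}{11} e_{1} + \frac{47}{33} e_{2} + \frac{56}{33} e_{3}


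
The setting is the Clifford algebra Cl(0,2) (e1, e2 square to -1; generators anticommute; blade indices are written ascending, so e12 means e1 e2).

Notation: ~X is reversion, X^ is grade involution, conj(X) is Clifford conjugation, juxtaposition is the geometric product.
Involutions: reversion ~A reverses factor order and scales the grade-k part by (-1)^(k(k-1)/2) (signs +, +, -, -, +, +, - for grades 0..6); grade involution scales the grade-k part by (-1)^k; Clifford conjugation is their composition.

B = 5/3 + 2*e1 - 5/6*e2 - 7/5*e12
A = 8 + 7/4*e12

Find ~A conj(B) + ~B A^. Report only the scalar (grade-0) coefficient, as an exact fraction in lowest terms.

first term: 947/60 - 349/24*e1 + 61/6*e2 + 497/60*e12
second term: 653/60 + 349/24*e1 - 61/6*e2 + 847/60*e12
Answer: 80/3


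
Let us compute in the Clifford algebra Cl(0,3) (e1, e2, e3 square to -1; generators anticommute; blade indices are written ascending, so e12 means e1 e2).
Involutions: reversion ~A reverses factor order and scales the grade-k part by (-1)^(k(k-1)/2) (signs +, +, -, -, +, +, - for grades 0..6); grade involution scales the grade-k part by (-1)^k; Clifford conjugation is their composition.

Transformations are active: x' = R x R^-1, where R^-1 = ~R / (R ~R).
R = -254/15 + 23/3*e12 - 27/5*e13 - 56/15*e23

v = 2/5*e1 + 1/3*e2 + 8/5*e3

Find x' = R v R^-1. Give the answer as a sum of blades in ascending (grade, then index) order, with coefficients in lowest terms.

~R = -254/15 - 23/3*e12 + 27/5*e13 + 56/15*e23, and R ~R = 29146/75, so R^-1 = ~R / (29146/75).
R v = -31/45*e1 + 764/225*e2 - 6862/225*e3 + 943/75*e123
Answer: -1544/2655*e1 - 9658/34515*e2 + 53633/34515*e3


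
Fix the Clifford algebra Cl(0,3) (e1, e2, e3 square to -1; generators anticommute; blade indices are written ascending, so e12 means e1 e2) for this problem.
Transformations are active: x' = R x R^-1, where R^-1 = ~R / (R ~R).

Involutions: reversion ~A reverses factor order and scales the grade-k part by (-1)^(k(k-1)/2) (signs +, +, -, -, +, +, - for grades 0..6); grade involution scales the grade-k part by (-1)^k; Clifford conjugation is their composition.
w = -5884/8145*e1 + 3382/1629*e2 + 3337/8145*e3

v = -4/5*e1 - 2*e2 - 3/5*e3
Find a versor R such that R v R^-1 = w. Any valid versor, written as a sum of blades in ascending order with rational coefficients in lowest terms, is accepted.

The midline construction: v and w both square to -5, so reflecting in their sum -2480/1629*e1 + 124/1629*e2 - 310/1629*e3 exchanges them.
Answer: -2480/1629*e1 + 124/1629*e2 - 310/1629*e3


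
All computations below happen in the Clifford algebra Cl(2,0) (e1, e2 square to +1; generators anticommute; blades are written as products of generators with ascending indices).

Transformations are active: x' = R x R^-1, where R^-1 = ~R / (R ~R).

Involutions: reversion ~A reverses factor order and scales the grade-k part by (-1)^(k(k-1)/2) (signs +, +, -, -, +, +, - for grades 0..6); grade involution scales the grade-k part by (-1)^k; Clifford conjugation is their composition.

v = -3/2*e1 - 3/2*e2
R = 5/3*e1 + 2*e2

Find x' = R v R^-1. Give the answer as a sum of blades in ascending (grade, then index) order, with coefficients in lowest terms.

~R = 5/3*e1 + 2*e2, and R ~R = 61/9, so R^-1 = ~R / (61/9).
R v = -11/2 + 1/2*e1 e2
Answer: -147/122*e1 - 213/122*e2


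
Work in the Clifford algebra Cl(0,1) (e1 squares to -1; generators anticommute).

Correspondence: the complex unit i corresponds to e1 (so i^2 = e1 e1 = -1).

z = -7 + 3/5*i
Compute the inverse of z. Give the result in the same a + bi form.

In blades: z = -7 + 3/5*e1.
With qbar = -7 - 3/5*e1 (scalar fixed, mapped units negated), z qbar = 1234/25 (the sum of squared coefficients), so z^-1 = qbar / (1234/25) = -175/1234 - 15/1234*e1; translating back:
Answer: -175/1234 - 15/1234*i


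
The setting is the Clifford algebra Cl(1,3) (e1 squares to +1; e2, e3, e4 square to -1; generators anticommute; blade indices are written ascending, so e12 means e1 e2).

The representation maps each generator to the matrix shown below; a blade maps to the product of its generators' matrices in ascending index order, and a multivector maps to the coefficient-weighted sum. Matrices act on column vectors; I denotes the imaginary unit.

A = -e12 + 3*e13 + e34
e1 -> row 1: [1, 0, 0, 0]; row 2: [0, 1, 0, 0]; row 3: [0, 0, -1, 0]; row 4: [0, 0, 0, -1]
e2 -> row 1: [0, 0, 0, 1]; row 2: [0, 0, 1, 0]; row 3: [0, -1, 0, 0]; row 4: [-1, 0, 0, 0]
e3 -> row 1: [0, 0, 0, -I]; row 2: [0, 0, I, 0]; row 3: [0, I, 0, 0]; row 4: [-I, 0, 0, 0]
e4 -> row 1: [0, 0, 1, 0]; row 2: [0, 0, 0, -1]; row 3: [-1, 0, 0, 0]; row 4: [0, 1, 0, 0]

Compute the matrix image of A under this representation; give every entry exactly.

Bivector images (products of the table entries): rho(e12) = rho(e1)rho(e2) = row 1: [0, 0, 0, 1]; row 2: [0, 0, 1, 0]; row 3: [0, 1, 0, 0]; row 4: [1, 0, 0, 0]; rho(e13) = rho(e1)rho(e3) = row 1: [0, 0, 0, -I]; row 2: [0, 0, I, 0]; row 3: [0, -I, 0, 0]; row 4: [I, 0, 0, 0]; rho(e34) = rho(e3)rho(e4) = row 1: [0, -I, 0, 0]; row 2: [-I, 0, 0, 0]; row 3: [0, 0, 0, -I]; row 4: [0, 0, -I, 0].
M = (-1)*rho(e12) + (3)*rho(e13) + (1)*rho(e34), summed entrywise:
Answer: row 1: [0, -I, 0, -1 - 3*I]; row 2: [-I, 0, -1 + 3*I, 0]; row 3: [0, -1 - 3*I, 0, -I]; row 4: [-1 + 3*I, 0, -I, 0]


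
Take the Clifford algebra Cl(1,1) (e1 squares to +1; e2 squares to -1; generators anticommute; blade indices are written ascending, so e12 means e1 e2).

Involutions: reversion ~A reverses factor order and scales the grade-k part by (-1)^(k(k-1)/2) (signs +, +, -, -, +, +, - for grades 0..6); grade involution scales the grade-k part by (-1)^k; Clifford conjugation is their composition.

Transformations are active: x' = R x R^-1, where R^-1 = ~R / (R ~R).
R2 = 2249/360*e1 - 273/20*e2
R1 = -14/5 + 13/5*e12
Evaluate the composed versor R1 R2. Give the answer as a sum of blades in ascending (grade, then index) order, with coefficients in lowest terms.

Distribute over the terms of R1 (each basis-blade product reordered to ascending indices, repeated generators contracted through their squares):
(-14/5) R2 = -15743/900*e1 + 1911/50*e2
(13/5*e12) R2 = 3549/100*e1 - 29237/1800*e2
Summing the partial products and collecting blades:
Answer: 8099/450*e1 + 39559/1800*e2


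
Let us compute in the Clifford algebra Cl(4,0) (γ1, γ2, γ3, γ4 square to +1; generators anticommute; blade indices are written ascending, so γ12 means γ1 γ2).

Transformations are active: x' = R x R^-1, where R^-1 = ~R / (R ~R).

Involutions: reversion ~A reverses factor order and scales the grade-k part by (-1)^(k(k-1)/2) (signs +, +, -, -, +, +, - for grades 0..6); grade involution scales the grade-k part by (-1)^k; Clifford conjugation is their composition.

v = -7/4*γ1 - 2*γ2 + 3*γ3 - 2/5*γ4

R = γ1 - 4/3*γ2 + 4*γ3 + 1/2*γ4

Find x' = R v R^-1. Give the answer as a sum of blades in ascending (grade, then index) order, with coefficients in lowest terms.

~R = γ1 - 4/3*γ2 + 4*γ3 + 1/2*γ4, and R ~R = 685/36, so R^-1 = ~R / (685/36).
R v = 763/60 - 13/3*γ12 + 10*γ13 + 19/40*γ14 + 4*γ23 + 23/15*γ24 - 31/10*γ34
Answer: 42287/13700*γ1 + 746/3425*γ2 + 8037/3425*γ3 + 3659/3425*γ4


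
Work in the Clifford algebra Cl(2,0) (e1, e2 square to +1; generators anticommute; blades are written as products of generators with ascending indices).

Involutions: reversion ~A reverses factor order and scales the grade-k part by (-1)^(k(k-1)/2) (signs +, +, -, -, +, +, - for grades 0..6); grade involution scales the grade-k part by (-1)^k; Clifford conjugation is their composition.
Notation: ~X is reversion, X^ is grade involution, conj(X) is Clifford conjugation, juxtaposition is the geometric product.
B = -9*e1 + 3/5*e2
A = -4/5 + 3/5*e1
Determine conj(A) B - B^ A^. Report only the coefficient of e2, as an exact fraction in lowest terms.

first term: 27/5 + 36/5*e1 - 12/25*e2 - 9/25*e1 e2
second term: -27/5 - 36/5*e1 + 12/25*e2 - 9/25*e1 e2
Answer: -24/25


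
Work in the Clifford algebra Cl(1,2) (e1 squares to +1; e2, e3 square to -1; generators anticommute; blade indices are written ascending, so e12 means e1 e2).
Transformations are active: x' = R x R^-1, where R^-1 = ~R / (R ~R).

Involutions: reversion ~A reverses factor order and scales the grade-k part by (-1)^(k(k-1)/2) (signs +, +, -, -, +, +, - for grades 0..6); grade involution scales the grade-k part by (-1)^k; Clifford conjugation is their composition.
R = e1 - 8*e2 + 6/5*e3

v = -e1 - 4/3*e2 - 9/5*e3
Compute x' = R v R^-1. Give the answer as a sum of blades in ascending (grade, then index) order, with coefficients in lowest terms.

~R = e1 - 8*e2 + 6/5*e3, and R ~R = -1611/25, so R^-1 = ~R / (-1611/25).
R v = -713/75 - 28/3*e12 - 3/5*e13 + 16*e23
Answer: 6259/4833*e1 - 4964/4833*e2 + 17351/8055*e3


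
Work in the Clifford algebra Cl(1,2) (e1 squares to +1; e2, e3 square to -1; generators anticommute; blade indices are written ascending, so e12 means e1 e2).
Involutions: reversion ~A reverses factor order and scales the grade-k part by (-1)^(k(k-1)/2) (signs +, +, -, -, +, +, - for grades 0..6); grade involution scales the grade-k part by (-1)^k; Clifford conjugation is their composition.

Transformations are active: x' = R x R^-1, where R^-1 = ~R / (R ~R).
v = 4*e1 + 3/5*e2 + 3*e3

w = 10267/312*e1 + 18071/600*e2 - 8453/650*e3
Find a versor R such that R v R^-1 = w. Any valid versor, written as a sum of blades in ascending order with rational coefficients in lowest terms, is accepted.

R = v + w = 11515/312*e1 + 18431/600*e2 - 6503/650*e3 works: the equal norms (166/25) guarantee its sandwich swaps v into w.
Answer: 11515/312*e1 + 18431/600*e2 - 6503/650*e3


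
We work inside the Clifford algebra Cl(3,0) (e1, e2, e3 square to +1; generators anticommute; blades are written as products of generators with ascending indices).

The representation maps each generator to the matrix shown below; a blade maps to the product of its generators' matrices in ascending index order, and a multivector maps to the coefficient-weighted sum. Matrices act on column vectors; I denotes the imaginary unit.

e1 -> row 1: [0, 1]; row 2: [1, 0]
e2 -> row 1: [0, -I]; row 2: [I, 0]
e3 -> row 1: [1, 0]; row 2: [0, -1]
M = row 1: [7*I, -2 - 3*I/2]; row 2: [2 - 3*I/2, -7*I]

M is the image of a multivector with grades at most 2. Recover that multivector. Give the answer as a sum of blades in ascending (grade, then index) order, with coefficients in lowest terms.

Method: 1, rho(e1), rho(e2), rho(e3) form a trace-orthogonal basis of the 2x2 complex matrices (tr(X Y) = 2 if X = Y, else 0), so M = m0*1 + m1*rho(e1) + m2*rho(e2) + m3*rho(e3) with m0 = tr(M)/2 = 0, m1 = tr(M rho(e1))/2 = -3*I/2, m2 = tr(M rho(e2))/2 = -2*I, m3 = tr(M rho(e3))/2 = 7*I.
Multiplying table entries, the bivector images are rho(e1 e2) = I*rho(e3), rho(e1 e3) = -I*rho(e2), rho(e2 e3) = I*rho(e1); with real blade coefficients the real parts of m0..m3 are the coefficients of 1, e1, e2, e3 and the imaginary parts give the bivectors (e2 e3: Im m1, e1 e3: -Im m2, e1 e2: Im m3).
Answer: 7*e1 e2 + 2*e1 e3 - 3/2*e2 e3
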